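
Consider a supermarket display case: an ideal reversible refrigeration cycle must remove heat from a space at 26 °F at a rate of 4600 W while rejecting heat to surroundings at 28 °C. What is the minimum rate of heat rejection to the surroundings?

T_H = 28 °C → 28 + 273.15 = 301.15 K.
T_C = 26 °F → (26 − 32) × 5/9 = -3.33 °C = 269.82 K.
For a reversible cycle Q_H/Q_C = T_H/T_C, so Q_H = Q_C·T_H/T_C = 4600 × 301.15/269.82 = 5134 W.

Q̇_H ≈ 5134 W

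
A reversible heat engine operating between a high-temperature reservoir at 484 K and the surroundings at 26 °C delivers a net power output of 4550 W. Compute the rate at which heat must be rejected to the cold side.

Q̇_C ≈ 7360 W

T_C = 26 °C → 26 + 273.15 = 299.15 K.
For a reversible engine, η = 1 − T_C/T_H = 1 − 299.15/484.00 = 0.3819.
Since Q_C/Q_H = T_C/T_H and Q_H = W/η, Q_C = W·T_C/(T_H − T_C) = 4550 × 299.15/184.85 = 7360 W.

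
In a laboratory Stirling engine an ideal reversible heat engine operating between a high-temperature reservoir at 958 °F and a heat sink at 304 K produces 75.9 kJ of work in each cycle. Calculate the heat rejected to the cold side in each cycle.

T_H = 958 °F → (958 − 32) × 5/9 = 514.44 °C = 787.59 K.
η_rev = 1 − T_C/T_H = 1 − 304.00/787.59 = 0.6140.
Since Q_C/Q_H = T_C/T_H and Q_H = W/η, Q_C = W·T_C/(T_H − T_C) = 75.9 × 304.00/483.59 = 47.7 kJ.

Q_C ≈ 47.7 kJ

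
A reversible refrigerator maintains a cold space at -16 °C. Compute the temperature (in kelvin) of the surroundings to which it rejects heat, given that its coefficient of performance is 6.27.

T_H ≈ 298 K

T_C = -16 °C → -16 + 273.15 = 257.15 K.
COP_R = T_C/(T_H − T_C) ⇒ T_H = T_C·(1 + 1/COP_R) = 257.15 × (1 + 1/6.27) = 298 K.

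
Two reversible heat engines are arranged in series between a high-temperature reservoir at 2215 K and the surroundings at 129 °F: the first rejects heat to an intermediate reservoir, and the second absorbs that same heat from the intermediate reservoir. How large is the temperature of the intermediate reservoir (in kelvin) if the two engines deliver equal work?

T_C = 129 °F → (129 − 32) × 5/9 = 53.89 °C = 327.04 K.
For reversible stages Q_m = Q_H·(T_m/T_H). Setting W₁ = Q_H(1 − T_m/T_H) equal to W₂ = Q_m(1 − T_C/T_m) = Q_H·(T_m − T_C)/T_H gives T_H − T_m = T_m − T_C, so T_m = (T_H + T_C)/2 = (2215.00 + 327.04)/2 = 1271 K.

T_m ≈ 1271 K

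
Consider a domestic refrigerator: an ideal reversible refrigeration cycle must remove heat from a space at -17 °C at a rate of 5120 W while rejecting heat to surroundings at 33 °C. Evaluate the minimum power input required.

Ẇ_in ≈ 999.4 W

T_H = 33 °C → 33 + 273.15 = 306.15 K.
T_C = -17 °C → -17 + 273.15 = 256.15 K.
Carnot COP: COP_R = T_C/(T_H − T_C) = 256.15/50.00 = 5.1230.
W = Q_C/COP_R = 5120/5.1230 = 999.4 W.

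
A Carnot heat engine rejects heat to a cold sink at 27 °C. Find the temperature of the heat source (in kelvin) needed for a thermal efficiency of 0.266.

T_C = 27 °C → 27 + 273.15 = 300.15 K.
From η = 1 − T_C/T_H, solving for T_H gives T_H = T_C/(1 − η) = 300.15/(1 − 0.266) = 409 K.

T_H ≈ 409 K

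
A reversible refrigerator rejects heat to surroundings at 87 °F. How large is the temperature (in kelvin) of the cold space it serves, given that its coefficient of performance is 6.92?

T_C ≈ 265 K

T_H = 87 °F → (87 − 32) × 5/9 = 30.56 °C = 303.71 K.
COP_R = T_C/(T_H − T_C) ⇒ T_C = T_H·COP_R/(1 + COP_R) = 303.71 × 6.92/(1 + 6.92) = 265 K.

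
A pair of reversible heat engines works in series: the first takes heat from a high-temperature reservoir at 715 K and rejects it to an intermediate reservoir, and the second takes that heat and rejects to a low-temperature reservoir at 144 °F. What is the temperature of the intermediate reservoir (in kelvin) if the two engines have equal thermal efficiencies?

T_C = 144 °F → (144 − 32) × 5/9 = 62.22 °C = 335.37 K.
Equal efficiencies require 1 − T_m/T_H = 1 − T_C/T_m, i.e. T_m/T_H = T_C/T_m, so T_m = √(T_H·T_C) = √(715.00 × 335.37) = 490 K.

T_m ≈ 490 K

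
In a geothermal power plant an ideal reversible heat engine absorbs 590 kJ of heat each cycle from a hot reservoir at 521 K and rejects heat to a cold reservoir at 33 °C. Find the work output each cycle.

T_C = 33 °C → 33 + 273.15 = 306.15 K.
The Carnot efficiency is η = 1 − T_C/T_H = 1 − 306.15/521.00 = 0.4124.
W = η·Q_H = 0.4124 × 590 = 243 kJ.

W ≈ 243 kJ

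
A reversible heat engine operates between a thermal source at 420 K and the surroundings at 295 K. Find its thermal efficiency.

The Carnot efficiency is η = 1 − T_C/T_H = 1 − 295.00/420.00 = 0.298.

η ≈ 0.298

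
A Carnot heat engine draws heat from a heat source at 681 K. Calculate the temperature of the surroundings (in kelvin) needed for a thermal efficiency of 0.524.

T_C ≈ 324 K

From η = 1 − T_C/T_H, T_C = T_H·(1 − η) = 681.00 × (1 − 0.524) = 324 K.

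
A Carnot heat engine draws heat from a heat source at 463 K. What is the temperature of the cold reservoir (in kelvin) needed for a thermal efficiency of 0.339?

T_C ≈ 306.0 K

From η = 1 − T_C/T_H, T_C = T_H·(1 − η) = 463.00 × (1 − 0.339) = 306.0 K.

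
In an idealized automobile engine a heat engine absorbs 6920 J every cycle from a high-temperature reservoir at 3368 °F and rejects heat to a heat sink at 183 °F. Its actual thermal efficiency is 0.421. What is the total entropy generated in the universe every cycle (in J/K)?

T_H = 3368 °F → (3368 − 32) × 5/9 = 1853.33 °C = 2126.48 K.
T_C = 183 °F → (183 − 32) × 5/9 = 83.89 °C = 357.04 K.
W = η·Q_H = 0.421 × 6920 = 2913 J, so Q_C = Q_H − W = 4007 J.
The hot reservoir loses entropy Q_H/T_H = 6920/2126.48 = 3.254 J/K; the cold reservoir gains Q_C/T_C = 4007/357.04 = 11.22 J/K.
ΔS_univ = −Q_H/T_H + Q_C/T_C = 7.97 J/K (> 0, since η = 0.421 < η_Carnot = 0.832).

ΔS_univ ≈ 7.97 J/K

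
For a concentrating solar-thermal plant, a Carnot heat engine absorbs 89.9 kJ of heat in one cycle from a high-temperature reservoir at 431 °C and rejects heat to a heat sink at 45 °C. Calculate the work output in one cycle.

W ≈ 49.3 kJ

T_H = 431 °C → 431 + 273.15 = 704.15 K.
T_C = 45 °C → 45 + 273.15 = 318.15 K.
For a reversible engine, η = 1 − T_C/T_H = 1 − 318.15/704.15 = 0.5482.
W = η·Q_H = 0.5482 × 89.9 = 49.3 kJ.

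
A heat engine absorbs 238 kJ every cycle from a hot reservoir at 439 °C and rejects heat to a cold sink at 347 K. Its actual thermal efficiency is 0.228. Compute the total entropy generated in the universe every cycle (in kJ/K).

ΔS_univ ≈ 0.1953 kJ/K

T_H = 439 °C → 439 + 273.15 = 712.15 K.
W = η·Q_H = 0.228 × 238 = 54.26 kJ, so Q_C = Q_H − W = 183.7 kJ.
Reservoir entropy changes: ΔS_H = −Q_H/T_H = −238/712.15 = -0.3342 kJ/K and ΔS_C = +Q_C/T_C = 183.7/347.00 = 0.5295 kJ/K.
ΔS_univ = −Q_H/T_H + Q_C/T_C = 0.1953 kJ/K (> 0, since η = 0.228 < η_Carnot = 0.513).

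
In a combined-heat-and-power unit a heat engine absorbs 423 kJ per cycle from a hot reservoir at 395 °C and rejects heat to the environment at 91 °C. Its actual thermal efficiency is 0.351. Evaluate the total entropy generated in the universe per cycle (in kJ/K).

T_H = 395 °C → 395 + 273.15 = 668.15 K.
T_C = 91 °C → 91 + 273.15 = 364.15 K.
W = η·Q_H = 0.351 × 423 = 148.5 kJ, so Q_C = Q_H − W = 274.5 kJ.
Reservoir entropy changes: ΔS_H = −Q_H/T_H = −423/668.15 = -0.6331 kJ/K and ΔS_C = +Q_C/T_C = 274.5/364.15 = 0.7539 kJ/K.
ΔS_univ = −Q_H/T_H + Q_C/T_C = 0.121 kJ/K (> 0, since η = 0.351 < η_Carnot = 0.455).

ΔS_univ ≈ 0.121 kJ/K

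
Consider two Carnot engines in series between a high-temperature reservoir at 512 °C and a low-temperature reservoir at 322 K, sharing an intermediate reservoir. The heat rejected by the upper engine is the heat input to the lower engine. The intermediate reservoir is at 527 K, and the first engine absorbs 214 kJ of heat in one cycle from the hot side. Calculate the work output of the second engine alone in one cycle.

T_H = 512 °C → 512 + 273.15 = 785.15 K.
Heat entering the second stage: Q_m = Q_H·(T_m/T_H) = 214 × 527.00/785.15 = 143.6 kJ.
Second-stage efficiency η₂ = 1 − T_C/T_m = 1 − 322.00/527.00 = 0.3890, so W₂ = η₂·Q_m = 55.87 kJ.

W₂ ≈ 55.87 kJ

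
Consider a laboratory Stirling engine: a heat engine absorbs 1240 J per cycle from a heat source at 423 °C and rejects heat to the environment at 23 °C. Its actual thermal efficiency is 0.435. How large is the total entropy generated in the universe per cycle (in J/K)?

T_H = 423 °C → 423 + 273.15 = 696.15 K.
T_C = 23 °C → 23 + 273.15 = 296.15 K.
W = η·Q_H = 0.435 × 1240 = 539.4 J, so Q_C = Q_H − W = 700.6 J.
Reservoir entropy changes: ΔS_H = −Q_H/T_H = −1240/696.15 = -1.781 J/K and ΔS_C = +Q_C/T_C = 700.6/296.15 = 2.366 J/K.
ΔS_univ = −Q_H/T_H + Q_C/T_C = 0.584 J/K (> 0, since η = 0.435 < η_Carnot = 0.575).

ΔS_univ ≈ 0.584 J/K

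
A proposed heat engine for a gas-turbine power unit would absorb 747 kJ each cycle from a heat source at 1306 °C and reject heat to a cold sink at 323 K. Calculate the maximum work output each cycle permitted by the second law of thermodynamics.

W_max ≈ 594 kJ

T_H = 1306 °C → 1306 + 273.15 = 1579.15 K.
The upper bound on efficiency is η_max = 1 − T_C/T_H = 1 − 323.00/1579.15 = 0.7955.
W_max = η_max · Q_H = 0.7955 × 747 = 594 kJ.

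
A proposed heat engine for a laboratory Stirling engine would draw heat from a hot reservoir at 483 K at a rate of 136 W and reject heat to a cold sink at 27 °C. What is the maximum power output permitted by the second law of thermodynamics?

T_C = 27 °C → 27 + 273.15 = 300.15 K.
The upper bound on efficiency is η_max = 1 − T_C/T_H = 1 − 300.15/483.00 = 0.3786.
W_max = η_max · Q_H = 0.3786 × 136 = 51.5 W.

Ẇ_max ≈ 51.5 W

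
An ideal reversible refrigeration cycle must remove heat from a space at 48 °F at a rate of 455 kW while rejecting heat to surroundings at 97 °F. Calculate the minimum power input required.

Ẇ_in ≈ 43.92 kW

T_H = 97 °F → (97 − 32) × 5/9 = 36.11 °C = 309.26 K.
T_C = 48 °F → (48 − 32) × 5/9 = 8.89 °C = 282.04 K.
Carnot COP: COP_R = T_C/(T_H − T_C) = 282.04/27.22 = 10.3606.
W = Q_C/COP_R = 455/10.3606 = 43.92 kW.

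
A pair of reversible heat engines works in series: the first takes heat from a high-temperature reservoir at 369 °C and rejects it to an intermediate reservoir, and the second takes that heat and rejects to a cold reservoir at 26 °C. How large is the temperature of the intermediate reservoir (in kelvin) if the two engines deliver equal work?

T_H = 369 °C → 369 + 273.15 = 642.15 K.
T_C = 26 °C → 26 + 273.15 = 299.15 K.
For reversible stages Q_m = Q_H·(T_m/T_H). Setting W₁ = Q_H(1 − T_m/T_H) equal to W₂ = Q_m(1 − T_C/T_m) = Q_H·(T_m − T_C)/T_H gives T_H − T_m = T_m − T_C, so T_m = (T_H + T_C)/2 = (642.15 + 299.15)/2 = 471 K.

T_m ≈ 471 K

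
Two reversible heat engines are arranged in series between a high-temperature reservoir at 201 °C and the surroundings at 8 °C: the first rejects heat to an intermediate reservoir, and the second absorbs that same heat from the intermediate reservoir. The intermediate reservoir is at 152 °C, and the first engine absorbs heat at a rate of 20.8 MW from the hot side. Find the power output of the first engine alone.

Ẇ₁ ≈ 2.15 MW

T_H = 201 °C → 201 + 273.15 = 474.15 K.
T_C = 8 °C → 8 + 273.15 = 281.15 K.
T_m = 152 °C → 152 + 273.15 = 425.15 K.
First-stage efficiency η₁ = 1 − T_m/T_H = 1 − 425.15/474.15 = 0.1033.
W₁ = η₁·Q_H = 0.1033 × 20.8 = 2.15 MW.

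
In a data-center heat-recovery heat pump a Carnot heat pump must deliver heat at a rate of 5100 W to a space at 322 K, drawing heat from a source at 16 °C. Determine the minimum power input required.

T_C = 16 °C → 16 + 273.15 = 289.15 K.
COP_HP = T_H/(T_H − T_C) = 322.00/32.85 = 9.8021.
W = Q_H/COP_HP = 5100/9.8021 = 520.3 W.

Ẇ_in ≈ 520.3 W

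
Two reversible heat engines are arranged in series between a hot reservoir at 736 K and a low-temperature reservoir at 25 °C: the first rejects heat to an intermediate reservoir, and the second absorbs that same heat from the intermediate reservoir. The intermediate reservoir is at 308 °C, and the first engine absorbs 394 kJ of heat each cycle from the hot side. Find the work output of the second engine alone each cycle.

W₂ ≈ 151 kJ

T_C = 25 °C → 25 + 273.15 = 298.15 K.
T_m = 308 °C → 308 + 273.15 = 581.15 K.
Heat entering the second stage: Q_m = Q_H·(T_m/T_H) = 394 × 581.15/736.00 = 311 kJ.
Second-stage efficiency η₂ = 1 − T_C/T_m = 1 − 298.15/581.15 = 0.4870, so W₂ = η₂·Q_m = 151 kJ.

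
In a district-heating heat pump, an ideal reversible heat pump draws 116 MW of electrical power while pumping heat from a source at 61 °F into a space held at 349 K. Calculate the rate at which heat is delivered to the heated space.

T_C = 61 °F → (61 − 32) × 5/9 = 16.11 °C = 289.26 K.
The Carnot heat-pump COP is COP_HP = T_H/(T_H − T_C) = 349.00/59.74 = 5.8421.
Q_H = COP_HP · W = 5.8421 × 116 = 678 MW.

Q̇_H ≈ 678 MW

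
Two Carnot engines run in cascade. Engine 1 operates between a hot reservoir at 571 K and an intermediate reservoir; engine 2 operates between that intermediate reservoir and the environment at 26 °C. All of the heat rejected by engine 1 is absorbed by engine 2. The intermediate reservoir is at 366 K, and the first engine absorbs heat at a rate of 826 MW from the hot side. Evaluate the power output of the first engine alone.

Ẇ₁ ≈ 297 MW

T_C = 26 °C → 26 + 273.15 = 299.15 K.
First-stage efficiency η₁ = 1 − T_m/T_H = 1 − 366.00/571.00 = 0.3590.
W₁ = η₁·Q_H = 0.3590 × 826 = 297 MW.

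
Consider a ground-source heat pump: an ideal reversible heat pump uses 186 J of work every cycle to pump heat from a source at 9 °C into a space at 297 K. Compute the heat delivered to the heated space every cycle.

Q_H ≈ 3720 J

T_C = 9 °C → 9 + 273.15 = 282.15 K.
Reversible heating COP: COP_HP = T_H/(T_H − T_C) = 297.00/14.85 = 20.0000.
Q_H = COP_HP · W = 20.0000 × 186 = 3720 J.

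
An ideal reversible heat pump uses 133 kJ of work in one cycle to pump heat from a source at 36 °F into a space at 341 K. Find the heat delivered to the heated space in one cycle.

Q_H ≈ 691 kJ

T_C = 36 °F → (36 − 32) × 5/9 = 2.22 °C = 275.37 K.
Reversible heating COP: COP_HP = T_H/(T_H − T_C) = 341.00/65.63 = 5.1960.
Q_H = COP_HP · W = 5.1960 × 133 = 691 kJ.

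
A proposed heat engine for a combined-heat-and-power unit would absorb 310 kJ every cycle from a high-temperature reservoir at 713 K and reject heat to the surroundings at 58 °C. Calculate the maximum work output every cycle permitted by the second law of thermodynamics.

W_max ≈ 166 kJ

T_C = 58 °C → 58 + 273.15 = 331.15 K.
The upper bound on efficiency is η_max = 1 − T_C/T_H = 1 − 331.15/713.00 = 0.5356.
W_max = η_max · Q_H = 0.5356 × 310 = 166 kJ.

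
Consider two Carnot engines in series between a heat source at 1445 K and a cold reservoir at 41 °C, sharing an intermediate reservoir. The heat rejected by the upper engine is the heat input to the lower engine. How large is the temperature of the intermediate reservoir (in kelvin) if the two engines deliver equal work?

T_C = 41 °C → 41 + 273.15 = 314.15 K.
For reversible stages Q_m = Q_H·(T_m/T_H). Setting W₁ = Q_H(1 − T_m/T_H) equal to W₂ = Q_m(1 − T_C/T_m) = Q_H·(T_m − T_C)/T_H gives T_H − T_m = T_m − T_C, so T_m = (T_H + T_C)/2 = (1445.00 + 314.15)/2 = 879.6 K.

T_m ≈ 879.6 K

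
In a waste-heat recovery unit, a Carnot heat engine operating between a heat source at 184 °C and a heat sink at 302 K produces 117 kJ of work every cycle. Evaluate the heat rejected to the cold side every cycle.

Q_C ≈ 227.7 kJ

T_H = 184 °C → 184 + 273.15 = 457.15 K.
The Carnot efficiency is η = 1 − T_C/T_H = 1 − 302.00/457.15 = 0.3394.
Since Q_C/Q_H = T_C/T_H and Q_H = W/η, Q_C = W·T_C/(T_H − T_C) = 117 × 302.00/155.15 = 227.7 kJ.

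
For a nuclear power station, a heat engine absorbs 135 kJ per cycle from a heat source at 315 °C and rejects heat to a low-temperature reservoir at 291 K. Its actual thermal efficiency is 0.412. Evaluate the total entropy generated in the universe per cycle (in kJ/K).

ΔS_univ ≈ 0.0433 kJ/K

T_H = 315 °C → 315 + 273.15 = 588.15 K.
W = η·Q_H = 0.412 × 135 = 55.62 kJ, so Q_C = Q_H − W = 79.38 kJ.
Reservoir entropy changes: ΔS_H = −Q_H/T_H = −135/588.15 = -0.2295 kJ/K and ΔS_C = +Q_C/T_C = 79.38/291.00 = 0.2728 kJ/K.
ΔS_univ = −Q_H/T_H + Q_C/T_C = 0.0433 kJ/K (> 0, since η = 0.412 < η_Carnot = 0.505).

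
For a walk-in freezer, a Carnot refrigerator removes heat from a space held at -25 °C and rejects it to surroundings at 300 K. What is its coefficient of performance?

T_C = -25 °C → -25 + 273.15 = 248.15 K.
COP_R = T_C/(T_H − T_C) = 248.15/(300.00 − 248.15) = 4.786.

COP_R ≈ 4.786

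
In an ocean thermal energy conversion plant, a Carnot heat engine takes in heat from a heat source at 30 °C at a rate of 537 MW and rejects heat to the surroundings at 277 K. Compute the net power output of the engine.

T_H = 30 °C → 30 + 273.15 = 303.15 K.
Carnot efficiency: η = 1 − T_C/T_H = 1 − 277.00/303.15 = 0.0863.
W = η·Q_H = 0.0863 × 537 = 46.3 MW.

Ẇ ≈ 46.3 MW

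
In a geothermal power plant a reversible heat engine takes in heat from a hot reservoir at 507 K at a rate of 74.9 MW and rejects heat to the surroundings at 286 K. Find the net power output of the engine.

Ẇ ≈ 32.6 MW

For a reversible engine, η = 1 − T_C/T_H = 1 − 286.00/507.00 = 0.4359.
W = η·Q_H = 0.4359 × 74.9 = 32.6 MW.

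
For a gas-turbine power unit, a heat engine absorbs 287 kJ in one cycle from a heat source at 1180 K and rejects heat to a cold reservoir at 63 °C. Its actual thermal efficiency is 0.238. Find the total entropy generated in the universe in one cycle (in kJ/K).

T_C = 63 °C → 63 + 273.15 = 336.15 K.
W = η·Q_H = 0.238 × 287 = 68.31 kJ, so Q_C = Q_H − W = 218.7 kJ.
Reservoir entropy changes: ΔS_H = −Q_H/T_H = −287/1180.00 = -0.2432 kJ/K and ΔS_C = +Q_C/T_C = 218.7/336.15 = 0.6506 kJ/K.
ΔS_univ = −Q_H/T_H + Q_C/T_C = 0.4074 kJ/K (> 0, since η = 0.238 < η_Carnot = 0.715).

ΔS_univ ≈ 0.4074 kJ/K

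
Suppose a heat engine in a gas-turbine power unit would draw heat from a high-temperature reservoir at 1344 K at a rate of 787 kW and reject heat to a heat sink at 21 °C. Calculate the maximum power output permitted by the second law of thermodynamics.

Ẇ_max ≈ 615 kW

T_C = 21 °C → 21 + 273.15 = 294.15 K.
The second-law ceiling is the Carnot efficiency, η_max = 1 − T_C/T_H = 1 − 294.15/1344.00 = 0.7811.
W_max = η_max · Q_H = 0.7811 × 787 = 615 kW.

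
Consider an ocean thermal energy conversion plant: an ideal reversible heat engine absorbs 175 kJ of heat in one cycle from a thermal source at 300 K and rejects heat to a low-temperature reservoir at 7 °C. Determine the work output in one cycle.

T_C = 7 °C → 7 + 273.15 = 280.15 K.
Since the cycle is reversible, η = 1 − T_C/T_H = 1 − 280.15/300.00 = 0.0662.
W = η·Q_H = 0.0662 × 175 = 11.6 kJ.

W ≈ 11.6 kJ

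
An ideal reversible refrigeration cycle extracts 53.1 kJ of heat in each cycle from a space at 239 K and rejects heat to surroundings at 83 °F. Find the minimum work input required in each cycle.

T_H = 83 °F → (83 − 32) × 5/9 = 28.33 °C = 301.48 K.
COP_R = T_C/(T_H − T_C) = 239.00/62.48 = 3.8250.
W = Q_C/COP_R = 53.1/3.8250 = 13.88 kJ.

W_in ≈ 13.88 kJ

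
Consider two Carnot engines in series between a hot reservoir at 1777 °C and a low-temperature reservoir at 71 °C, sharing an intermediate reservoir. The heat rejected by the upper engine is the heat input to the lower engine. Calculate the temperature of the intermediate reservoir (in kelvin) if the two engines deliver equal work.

T_m ≈ 1200 K

T_H = 1777 °C → 1777 + 273.15 = 2050.15 K.
T_C = 71 °C → 71 + 273.15 = 344.15 K.
For reversible stages Q_m = Q_H·(T_m/T_H). Setting W₁ = Q_H(1 − T_m/T_H) equal to W₂ = Q_m(1 − T_C/T_m) = Q_H·(T_m − T_C)/T_H gives T_H − T_m = T_m − T_C, so T_m = (T_H + T_C)/2 = (2050.15 + 344.15)/2 = 1200 K.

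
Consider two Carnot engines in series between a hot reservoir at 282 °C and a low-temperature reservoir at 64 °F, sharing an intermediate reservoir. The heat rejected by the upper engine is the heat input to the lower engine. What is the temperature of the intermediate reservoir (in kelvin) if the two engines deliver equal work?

T_H = 282 °C → 282 + 273.15 = 555.15 K.
T_C = 64 °F → (64 − 32) × 5/9 = 17.78 °C = 290.93 K.
For reversible stages Q_m = Q_H·(T_m/T_H). Setting W₁ = Q_H(1 − T_m/T_H) equal to W₂ = Q_m(1 − T_C/T_m) = Q_H·(T_m − T_C)/T_H gives T_H − T_m = T_m − T_C, so T_m = (T_H + T_C)/2 = (555.15 + 290.93)/2 = 423 K.

T_m ≈ 423 K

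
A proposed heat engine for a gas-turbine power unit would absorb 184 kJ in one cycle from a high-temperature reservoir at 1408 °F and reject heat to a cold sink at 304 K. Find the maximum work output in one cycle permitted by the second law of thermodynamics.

T_H = 1408 °F → (1408 − 32) × 5/9 = 764.44 °C = 1037.59 K.
The upper bound on efficiency is η_max = 1 − T_C/T_H = 1 − 304.00/1037.59 = 0.7070.
W_max = η_max · Q_H = 0.7070 × 184 = 130 kJ.

W_max ≈ 130 kJ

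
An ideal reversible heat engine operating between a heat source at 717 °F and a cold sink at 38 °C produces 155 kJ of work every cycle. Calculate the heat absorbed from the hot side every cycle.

T_H = 717 °F → (717 − 32) × 5/9 = 380.56 °C = 653.71 K.
T_C = 38 °C → 38 + 273.15 = 311.15 K.
η_rev = 1 − T_C/T_H = 1 − 311.15/653.71 = 0.5240.
Q_H = W/η = 155/0.5240 = 296 kJ.

Q_H ≈ 296 kJ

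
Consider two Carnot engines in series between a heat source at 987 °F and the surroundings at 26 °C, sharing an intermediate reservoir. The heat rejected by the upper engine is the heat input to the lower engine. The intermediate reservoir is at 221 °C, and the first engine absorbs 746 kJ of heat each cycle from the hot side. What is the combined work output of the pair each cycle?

T_H = 987 °F → (987 − 32) × 5/9 = 530.56 °C = 803.71 K.
T_C = 26 °C → 26 + 273.15 = 299.15 K.
Two reversible stages in series are equivalent to a single Carnot engine between T_H and T_C, so η_total = 1 − T_C/T_H = 1 − 299.15/803.71 = 0.6278.
W_total = η_total · Q_H = 0.6278 × 746 = 468.3 kJ.

W_total ≈ 468.3 kJ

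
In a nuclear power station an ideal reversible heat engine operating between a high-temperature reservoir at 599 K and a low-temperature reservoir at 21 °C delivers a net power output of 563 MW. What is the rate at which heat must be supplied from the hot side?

Q̇_H ≈ 1110 MW

T_C = 21 °C → 21 + 273.15 = 294.15 K.
Carnot efficiency: η = 1 − T_C/T_H = 1 − 294.15/599.00 = 0.5089.
Q_H = W/η = 563/0.5089 = 1110 MW.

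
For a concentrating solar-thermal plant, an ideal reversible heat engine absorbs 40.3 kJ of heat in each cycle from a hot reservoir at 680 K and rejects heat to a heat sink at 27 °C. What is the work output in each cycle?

W ≈ 22.51 kJ

T_C = 27 °C → 27 + 273.15 = 300.15 K.
Since the cycle is reversible, η = 1 − T_C/T_H = 1 − 300.15/680.00 = 0.5586.
W = η·Q_H = 0.5586 × 40.3 = 22.51 kJ.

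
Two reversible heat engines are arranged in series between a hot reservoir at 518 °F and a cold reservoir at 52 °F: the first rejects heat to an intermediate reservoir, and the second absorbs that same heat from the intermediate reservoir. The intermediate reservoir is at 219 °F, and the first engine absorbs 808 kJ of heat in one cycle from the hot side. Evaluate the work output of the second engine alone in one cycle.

W₂ ≈ 138 kJ

T_H = 518 °F → (518 − 32) × 5/9 = 270.00 °C = 543.15 K.
T_C = 52 °F → (52 − 32) × 5/9 = 11.11 °C = 284.26 K.
T_m = 219 °F → (219 − 32) × 5/9 = 103.89 °C = 377.04 K.
Heat entering the second stage: Q_m = Q_H·(T_m/T_H) = 808 × 377.04/543.15 = 561 kJ.
Second-stage efficiency η₂ = 1 − T_C/T_m = 1 − 284.26/377.04 = 0.2461, so W₂ = η₂·Q_m = 138 kJ.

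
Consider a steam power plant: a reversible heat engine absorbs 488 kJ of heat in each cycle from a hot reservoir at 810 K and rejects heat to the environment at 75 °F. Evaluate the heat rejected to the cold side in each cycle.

Q_C ≈ 179 kJ

T_C = 75 °F → (75 − 32) × 5/9 = 23.89 °C = 297.04 K.
η_rev = 1 − T_C/T_H = 1 − 297.04/810.00 = 0.6333.
For a reversible cycle Q_C/Q_H = T_C/T_H, so Q_C = 488 × 297.04/810.00 = 179 kJ.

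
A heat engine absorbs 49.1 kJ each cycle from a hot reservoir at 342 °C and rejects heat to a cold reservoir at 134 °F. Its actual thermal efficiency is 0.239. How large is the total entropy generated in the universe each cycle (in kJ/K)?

T_H = 342 °C → 342 + 273.15 = 615.15 K.
T_C = 134 °F → (134 − 32) × 5/9 = 56.67 °C = 329.82 K.
W = η·Q_H = 0.239 × 49.1 = 11.73 kJ, so Q_C = Q_H − W = 37.37 kJ.
The hot reservoir loses entropy Q_H/T_H = 49.1/615.15 = 0.07982 kJ/K; the cold reservoir gains Q_C/T_C = 37.37/329.82 = 0.1133 kJ/K.
ΔS_univ = −Q_H/T_H + Q_C/T_C = 0.03347 kJ/K (> 0, since η = 0.239 < η_Carnot = 0.464).

ΔS_univ ≈ 0.03347 kJ/K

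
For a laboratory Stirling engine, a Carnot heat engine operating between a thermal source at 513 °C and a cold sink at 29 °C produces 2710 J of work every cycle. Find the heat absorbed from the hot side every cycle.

T_H = 513 °C → 513 + 273.15 = 786.15 K.
T_C = 29 °C → 29 + 273.15 = 302.15 K.
Since the cycle is reversible, η = 1 − T_C/T_H = 1 − 302.15/786.15 = 0.6157.
Q_H = W/η = 2710/0.6157 = 4402 J.

Q_H ≈ 4402 J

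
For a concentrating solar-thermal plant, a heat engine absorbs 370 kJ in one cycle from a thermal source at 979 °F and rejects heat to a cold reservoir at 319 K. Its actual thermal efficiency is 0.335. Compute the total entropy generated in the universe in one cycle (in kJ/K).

T_H = 979 °F → (979 − 32) × 5/9 = 526.11 °C = 799.26 K.
W = η·Q_H = 0.335 × 370 = 124.0 kJ, so Q_C = Q_H − W = 246.1 kJ.
Reservoir entropy changes: ΔS_H = −Q_H/T_H = −370/799.26 = -0.4629 kJ/K and ΔS_C = +Q_C/T_C = 246.1/319.00 = 0.7713 kJ/K.
ΔS_univ = −Q_H/T_H + Q_C/T_C = 0.308 kJ/K (> 0, since η = 0.335 < η_Carnot = 0.601).

ΔS_univ ≈ 0.308 kJ/K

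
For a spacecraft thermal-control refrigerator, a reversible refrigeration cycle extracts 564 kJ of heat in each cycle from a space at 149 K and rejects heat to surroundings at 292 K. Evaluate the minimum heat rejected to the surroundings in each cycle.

For a reversible cycle Q_H/Q_C = T_H/T_C, so Q_H = Q_C·T_H/T_C = 564 × 292.00/149.00 = 1110 kJ.

Q_H ≈ 1110 kJ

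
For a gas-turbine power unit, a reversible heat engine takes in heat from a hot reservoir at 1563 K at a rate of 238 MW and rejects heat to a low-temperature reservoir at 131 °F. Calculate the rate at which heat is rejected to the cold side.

T_C = 131 °F → (131 − 32) × 5/9 = 55.00 °C = 328.15 K.
The Carnot efficiency is η = 1 − T_C/T_H = 1 − 328.15/1563.00 = 0.7901.
For a reversible cycle Q_C/Q_H = T_C/T_H, so Q_C = 238 × 328.15/1563.00 = 50.0 MW.

Q̇_C ≈ 50.0 MW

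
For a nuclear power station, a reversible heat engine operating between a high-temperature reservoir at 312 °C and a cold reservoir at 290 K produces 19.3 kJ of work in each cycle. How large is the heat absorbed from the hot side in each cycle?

T_H = 312 °C → 312 + 273.15 = 585.15 K.
Carnot efficiency: η = 1 − T_C/T_H = 1 − 290.00/585.15 = 0.5044.
Q_H = W/η = 19.3/0.5044 = 38.26 kJ.

Q_H ≈ 38.26 kJ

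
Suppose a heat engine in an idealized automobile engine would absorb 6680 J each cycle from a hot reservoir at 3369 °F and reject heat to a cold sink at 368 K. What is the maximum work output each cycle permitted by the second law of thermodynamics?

T_H = 3369 °F → (3369 − 32) × 5/9 = 1853.89 °C = 2127.04 K.
By the Carnot theorem, η_max = 1 − T_C/T_H = 1 − 368.00/2127.04 = 0.8270.
W_max = η_max · Q_H = 0.8270 × 6680 = 5520 J.

W_max ≈ 5520 J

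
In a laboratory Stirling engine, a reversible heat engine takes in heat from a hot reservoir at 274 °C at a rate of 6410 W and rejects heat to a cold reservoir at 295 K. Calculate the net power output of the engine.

T_H = 274 °C → 274 + 273.15 = 547.15 K.
η_rev = 1 − T_C/T_H = 1 − 295.00/547.15 = 0.4608.
W = η·Q_H = 0.4608 × 6410 = 2950 W.

Ẇ ≈ 2950 W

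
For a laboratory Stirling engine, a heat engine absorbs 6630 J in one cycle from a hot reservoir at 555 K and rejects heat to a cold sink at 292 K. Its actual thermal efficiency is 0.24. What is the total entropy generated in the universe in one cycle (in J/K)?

ΔS_univ ≈ 5.310 J/K

W = η·Q_H = 0.24 × 6630 = 1591 J, so Q_C = Q_H − W = 5039 J.
Reservoir entropy changes: ΔS_H = −Q_H/T_H = −6630/555.00 = -11.95 J/K and ΔS_C = +Q_C/T_C = 5039/292.00 = 17.26 J/K.
ΔS_univ = −Q_H/T_H + Q_C/T_C = 5.310 J/K (> 0, since η = 0.24 < η_Carnot = 0.474).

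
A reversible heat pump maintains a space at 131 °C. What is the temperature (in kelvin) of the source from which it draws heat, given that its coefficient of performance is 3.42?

T_H = 131 °C → 131 + 273.15 = 404.15 K.
COP_HP = T_H/(T_H − T_C) ⇒ T_C = T_H·(COP_HP − 1)/COP_HP = 404.15 × (3.42 − 1)/3.42 = 286.0 K.

T_C ≈ 286.0 K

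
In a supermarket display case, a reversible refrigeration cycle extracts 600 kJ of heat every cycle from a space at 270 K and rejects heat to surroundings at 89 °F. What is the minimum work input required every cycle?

W_in ≈ 77.4 kJ

T_H = 89 °F → (89 − 32) × 5/9 = 31.67 °C = 304.82 K.
COP_R = T_C/(T_H − T_C) = 270.00/34.82 = 7.7549.
W = Q_C/COP_R = 600/7.7549 = 77.4 kJ.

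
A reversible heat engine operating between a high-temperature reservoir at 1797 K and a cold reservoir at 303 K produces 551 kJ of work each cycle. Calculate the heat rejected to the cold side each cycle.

Q_C ≈ 112 kJ

The Carnot efficiency is η = 1 − T_C/T_H = 1 − 303.00/1797.00 = 0.8314.
Since Q_C/Q_H = T_C/T_H and Q_H = W/η, Q_C = W·T_C/(T_H − T_C) = 551 × 303.00/1494.00 = 112 kJ.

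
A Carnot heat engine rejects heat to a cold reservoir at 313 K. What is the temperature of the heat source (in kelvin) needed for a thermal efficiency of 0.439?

T_H ≈ 557.9 K

From η = 1 − T_C/T_H, solving for T_H gives T_H = T_C/(1 − η) = 313.00/(1 − 0.439) = 557.9 K.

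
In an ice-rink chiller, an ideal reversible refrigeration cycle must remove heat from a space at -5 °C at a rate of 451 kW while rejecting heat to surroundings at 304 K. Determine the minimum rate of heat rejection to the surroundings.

Q̇_H ≈ 511.3 kW

T_C = -5 °C → -5 + 273.15 = 268.15 K.
For a reversible cycle Q_H/Q_C = T_H/T_C, so Q_H = Q_C·T_H/T_C = 451 × 304.00/268.15 = 511.3 kW.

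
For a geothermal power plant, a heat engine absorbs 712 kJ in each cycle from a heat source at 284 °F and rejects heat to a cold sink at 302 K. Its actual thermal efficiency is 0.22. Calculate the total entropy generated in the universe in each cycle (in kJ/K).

ΔS_univ ≈ 0.116 kJ/K

T_H = 284 °F → (284 − 32) × 5/9 = 140.00 °C = 413.15 K.
W = η·Q_H = 0.22 × 712 = 156.6 kJ, so Q_C = Q_H − W = 555.4 kJ.
Entropy balance on the reservoirs: −Q_H/T_H = -1.723 kJ/K, +Q_C/T_C = 1.839 kJ/K.
ΔS_univ = −Q_H/T_H + Q_C/T_C = 0.116 kJ/K (> 0, since η = 0.22 < η_Carnot = 0.269).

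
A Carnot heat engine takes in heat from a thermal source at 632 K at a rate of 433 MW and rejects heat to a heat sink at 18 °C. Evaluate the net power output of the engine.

Ẇ ≈ 233.5 MW

T_C = 18 °C → 18 + 273.15 = 291.15 K.
The Carnot efficiency is η = 1 − T_C/T_H = 1 − 291.15/632.00 = 0.5393.
W = η·Q_H = 0.5393 × 433 = 233.5 MW.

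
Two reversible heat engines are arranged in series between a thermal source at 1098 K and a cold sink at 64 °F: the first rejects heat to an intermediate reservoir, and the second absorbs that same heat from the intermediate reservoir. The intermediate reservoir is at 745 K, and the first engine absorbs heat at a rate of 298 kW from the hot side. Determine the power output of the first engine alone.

Ẇ₁ ≈ 95.8 kW

T_C = 64 °F → (64 − 32) × 5/9 = 17.78 °C = 290.93 K.
First-stage efficiency η₁ = 1 − T_m/T_H = 1 − 745.00/1098.00 = 0.3215.
W₁ = η₁·Q_H = 0.3215 × 298 = 95.8 kW.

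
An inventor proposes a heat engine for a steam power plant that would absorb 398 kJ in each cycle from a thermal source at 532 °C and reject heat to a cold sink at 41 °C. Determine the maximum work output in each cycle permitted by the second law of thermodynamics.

T_H = 532 °C → 532 + 273.15 = 805.15 K.
T_C = 41 °C → 41 + 273.15 = 314.15 K.
The second-law ceiling is the Carnot efficiency, η_max = 1 − T_C/T_H = 1 − 314.15/805.15 = 0.6098.
W_max = η_max · Q_H = 0.6098 × 398 = 242.7 kJ.

W_max ≈ 242.7 kJ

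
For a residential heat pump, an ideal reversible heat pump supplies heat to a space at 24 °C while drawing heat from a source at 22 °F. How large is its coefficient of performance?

T_H = 24 °C → 24 + 273.15 = 297.15 K.
T_C = 22 °F → (22 − 32) × 5/9 = -5.56 °C = 267.59 K.
Reversible heating COP: COP_HP = T_H/(T_H − T_C) = 297.15/(297.15 − 267.59) = 10.05.

COP_HP ≈ 10.05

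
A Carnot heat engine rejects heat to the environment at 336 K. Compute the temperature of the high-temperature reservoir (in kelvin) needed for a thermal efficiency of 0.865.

T_H ≈ 2490 K

From η = 1 − T_C/T_H, solving for T_H gives T_H = T_C/(1 − η) = 336.00/(1 − 0.865) = 2490 K.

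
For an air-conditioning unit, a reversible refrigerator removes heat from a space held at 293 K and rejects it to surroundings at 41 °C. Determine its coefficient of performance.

T_H = 41 °C → 41 + 273.15 = 314.15 K.
COP_R = T_C/(T_H − T_C) = 293.00/(314.15 − 293.00) = 13.9.

COP_R ≈ 13.9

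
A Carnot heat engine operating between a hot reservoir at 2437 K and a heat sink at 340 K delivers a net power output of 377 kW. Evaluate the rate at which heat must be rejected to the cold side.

For a reversible engine, η = 1 − T_C/T_H = 1 − 340.00/2437.00 = 0.8605.
Since Q_C/Q_H = T_C/T_H and Q_H = W/η, Q_C = W·T_C/(T_H − T_C) = 377 × 340.00/2097.00 = 61.13 kW.

Q̇_C ≈ 61.13 kW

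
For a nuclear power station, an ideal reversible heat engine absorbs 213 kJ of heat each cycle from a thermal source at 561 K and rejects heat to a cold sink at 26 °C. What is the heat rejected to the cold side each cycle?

T_C = 26 °C → 26 + 273.15 = 299.15 K.
The Carnot efficiency is η = 1 − T_C/T_H = 1 − 299.15/561.00 = 0.4668.
For a reversible cycle Q_C/Q_H = T_C/T_H, so Q_C = 213 × 299.15/561.00 = 114 kJ.

Q_C ≈ 114 kJ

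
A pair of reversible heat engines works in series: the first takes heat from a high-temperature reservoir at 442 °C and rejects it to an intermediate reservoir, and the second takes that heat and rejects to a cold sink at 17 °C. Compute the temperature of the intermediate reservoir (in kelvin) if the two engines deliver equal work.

T_m ≈ 502.6 K

T_H = 442 °C → 442 + 273.15 = 715.15 K.
T_C = 17 °C → 17 + 273.15 = 290.15 K.
For reversible stages Q_m = Q_H·(T_m/T_H). Setting W₁ = Q_H(1 − T_m/T_H) equal to W₂ = Q_m(1 − T_C/T_m) = Q_H·(T_m − T_C)/T_H gives T_H − T_m = T_m − T_C, so T_m = (T_H + T_C)/2 = (715.15 + 290.15)/2 = 502.6 K.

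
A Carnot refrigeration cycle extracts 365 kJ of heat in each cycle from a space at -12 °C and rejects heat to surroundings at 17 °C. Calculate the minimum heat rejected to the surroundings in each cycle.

T_H = 17 °C → 17 + 273.15 = 290.15 K.
T_C = -12 °C → -12 + 273.15 = 261.15 K.
For a reversible cycle Q_H/Q_C = T_H/T_C, so Q_H = Q_C·T_H/T_C = 365 × 290.15/261.15 = 406 kJ.

Q_H ≈ 406 kJ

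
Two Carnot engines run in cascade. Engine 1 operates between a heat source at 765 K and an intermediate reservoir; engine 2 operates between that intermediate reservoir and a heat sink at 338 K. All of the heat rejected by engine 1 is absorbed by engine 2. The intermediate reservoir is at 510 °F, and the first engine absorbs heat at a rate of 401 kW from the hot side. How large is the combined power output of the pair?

Ẇ_total ≈ 224 kW

Two reversible stages in series are equivalent to a single Carnot engine between T_H and T_C, so η_total = 1 − T_C/T_H = 1 − 338.00/765.00 = 0.5582.
W_total = η_total · Q_H = 0.5582 × 401 = 224 kW.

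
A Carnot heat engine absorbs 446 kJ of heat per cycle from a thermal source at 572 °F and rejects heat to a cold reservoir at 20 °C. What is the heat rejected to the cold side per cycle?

T_H = 572 °F → (572 − 32) × 5/9 = 300.00 °C = 573.15 K.
T_C = 20 °C → 20 + 273.15 = 293.15 K.
Since the cycle is reversible, η = 1 − T_C/T_H = 1 − 293.15/573.15 = 0.4885.
For a reversible cycle Q_C/Q_H = T_C/T_H, so Q_C = 446 × 293.15/573.15 = 228 kJ.

Q_C ≈ 228 kJ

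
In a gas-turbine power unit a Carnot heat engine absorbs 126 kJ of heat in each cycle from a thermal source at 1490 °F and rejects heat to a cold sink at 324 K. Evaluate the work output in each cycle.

W ≈ 88.3 kJ

T_H = 1490 °F → (1490 − 32) × 5/9 = 810.00 °C = 1083.15 K.
For a reversible engine, η = 1 − T_C/T_H = 1 − 324.00/1083.15 = 0.7009.
W = η·Q_H = 0.7009 × 126 = 88.3 kJ.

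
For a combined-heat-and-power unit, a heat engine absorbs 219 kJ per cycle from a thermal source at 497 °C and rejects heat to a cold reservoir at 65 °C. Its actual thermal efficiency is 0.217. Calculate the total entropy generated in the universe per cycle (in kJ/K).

ΔS_univ ≈ 0.223 kJ/K

T_H = 497 °C → 497 + 273.15 = 770.15 K.
T_C = 65 °C → 65 + 273.15 = 338.15 K.
W = η·Q_H = 0.217 × 219 = 47.52 kJ, so Q_C = Q_H − W = 171.5 kJ.
Reservoir entropy changes: ΔS_H = −Q_H/T_H = −219/770.15 = -0.2844 kJ/K and ΔS_C = +Q_C/T_C = 171.5/338.15 = 0.5071 kJ/K.
ΔS_univ = −Q_H/T_H + Q_C/T_C = 0.223 kJ/K (> 0, since η = 0.217 < η_Carnot = 0.561).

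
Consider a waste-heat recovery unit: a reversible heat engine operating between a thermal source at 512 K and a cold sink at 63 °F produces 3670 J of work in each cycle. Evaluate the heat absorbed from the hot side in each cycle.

T_C = 63 °F → (63 − 32) × 5/9 = 17.22 °C = 290.37 K.
The Carnot efficiency is η = 1 − T_C/T_H = 1 − 290.37/512.00 = 0.4329.
Q_H = W/η = 3670/0.4329 = 8480 J.

Q_H ≈ 8480 J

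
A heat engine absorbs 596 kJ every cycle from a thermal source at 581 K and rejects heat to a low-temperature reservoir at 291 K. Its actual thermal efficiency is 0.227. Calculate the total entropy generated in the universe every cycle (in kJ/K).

W = η·Q_H = 0.227 × 596 = 135.3 kJ, so Q_C = Q_H − W = 460.7 kJ.
The hot reservoir loses entropy Q_H/T_H = 596/581.00 = 1.026 kJ/K; the cold reservoir gains Q_C/T_C = 460.7/291.00 = 1.583 kJ/K.
ΔS_univ = −Q_H/T_H + Q_C/T_C = 0.557 kJ/K (> 0, since η = 0.227 < η_Carnot = 0.499).

ΔS_univ ≈ 0.557 kJ/K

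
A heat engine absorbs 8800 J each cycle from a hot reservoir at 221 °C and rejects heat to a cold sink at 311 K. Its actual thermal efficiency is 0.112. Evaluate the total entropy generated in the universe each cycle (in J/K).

T_H = 221 °C → 221 + 273.15 = 494.15 K.
W = η·Q_H = 0.112 × 8800 = 985.6 J, so Q_C = Q_H − W = 7814 J.
The hot reservoir loses entropy Q_H/T_H = 8800/494.15 = 17.81 J/K; the cold reservoir gains Q_C/T_C = 7814/311.00 = 25.13 J/K.
ΔS_univ = −Q_H/T_H + Q_C/T_C = 7.318 J/K (> 0, since η = 0.112 < η_Carnot = 0.371).

ΔS_univ ≈ 7.318 J/K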